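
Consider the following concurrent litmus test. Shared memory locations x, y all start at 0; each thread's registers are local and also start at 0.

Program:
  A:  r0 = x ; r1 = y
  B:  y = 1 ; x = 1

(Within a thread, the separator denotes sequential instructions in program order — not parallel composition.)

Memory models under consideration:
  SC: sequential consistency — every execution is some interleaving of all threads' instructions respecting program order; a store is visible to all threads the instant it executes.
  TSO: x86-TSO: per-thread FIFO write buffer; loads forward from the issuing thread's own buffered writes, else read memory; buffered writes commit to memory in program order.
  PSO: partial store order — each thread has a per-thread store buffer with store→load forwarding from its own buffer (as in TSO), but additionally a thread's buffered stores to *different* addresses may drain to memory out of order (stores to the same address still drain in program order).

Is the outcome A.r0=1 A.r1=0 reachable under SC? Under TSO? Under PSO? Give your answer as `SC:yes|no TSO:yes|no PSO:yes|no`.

SC:no TSO:no PSO:yes

outcome vector order: (A.r0,A.r1)
SC: 3 outcomes — {0/0, 0/1, 1/1}
TSO: 3 outcomes — {0/0, 0/1, 1/1}
PSO: 4 outcomes — {0/0, 0/1, 1/0, 1/1}
target 1/0 ∈ {PSO}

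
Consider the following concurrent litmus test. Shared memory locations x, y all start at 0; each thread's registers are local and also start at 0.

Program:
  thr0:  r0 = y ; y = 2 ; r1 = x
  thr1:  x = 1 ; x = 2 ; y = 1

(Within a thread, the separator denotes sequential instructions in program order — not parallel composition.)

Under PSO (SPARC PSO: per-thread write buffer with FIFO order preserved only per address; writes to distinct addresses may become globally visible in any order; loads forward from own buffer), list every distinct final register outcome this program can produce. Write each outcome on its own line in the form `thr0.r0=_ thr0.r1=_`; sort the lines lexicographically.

outcome vector order: (thr0.r0,thr0.r1)
|PSO outcomes| = 6

thr0.r0=0 thr0.r1=0
thr0.r0=0 thr0.r1=1
thr0.r0=0 thr0.r1=2
thr0.r0=1 thr0.r1=0
thr0.r0=1 thr0.r1=1
thr0.r0=1 thr0.r1=2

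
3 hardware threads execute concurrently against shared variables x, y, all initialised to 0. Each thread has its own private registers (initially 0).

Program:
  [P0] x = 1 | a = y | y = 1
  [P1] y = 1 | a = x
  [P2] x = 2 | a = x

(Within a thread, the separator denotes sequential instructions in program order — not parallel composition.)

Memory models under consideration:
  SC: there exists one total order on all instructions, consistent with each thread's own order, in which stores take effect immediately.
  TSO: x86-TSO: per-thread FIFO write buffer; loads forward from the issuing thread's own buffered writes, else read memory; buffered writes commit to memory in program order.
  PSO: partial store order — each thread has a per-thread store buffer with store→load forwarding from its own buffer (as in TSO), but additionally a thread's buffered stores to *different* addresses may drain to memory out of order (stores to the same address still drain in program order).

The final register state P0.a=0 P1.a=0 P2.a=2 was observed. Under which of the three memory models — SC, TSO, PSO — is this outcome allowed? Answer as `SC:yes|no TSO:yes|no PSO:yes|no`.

SC:no TSO:yes PSO:yes

outcome vector order: (P0.a,P1.a,P2.a)
SC (9): 0/1/1 0/1/2 0/2/2 1/0/1 1/0/2 1/1/1 1/1/2 1/2/1 1/2/2
TSO (12): 0/0/1 0/0/2 0/1/1 0/1/2 0/2/1 0/2/2 1/0/1 1/0/2 1/1/1 1/1/2 1/2/1 1/2/2
PSO (12): 0/0/1 0/0/2 0/1/1 0/1/2 0/2/1 0/2/2 1/0/1 1/0/2 1/1/1 1/1/2 1/2/1 1/2/2
target 0/0/2 ∈ {TSO,PSO}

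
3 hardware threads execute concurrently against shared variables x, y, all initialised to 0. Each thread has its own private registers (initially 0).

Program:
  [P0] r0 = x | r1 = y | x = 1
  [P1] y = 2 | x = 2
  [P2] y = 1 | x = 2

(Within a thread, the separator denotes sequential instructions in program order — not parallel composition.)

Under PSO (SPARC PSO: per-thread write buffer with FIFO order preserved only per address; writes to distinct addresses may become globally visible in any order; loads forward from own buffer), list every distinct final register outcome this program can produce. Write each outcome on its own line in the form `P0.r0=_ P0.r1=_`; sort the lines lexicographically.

outcome vector order: (P0.r0,P0.r1)
|PSO outcomes| = 6

P0.r0=0 P0.r1=0
P0.r0=0 P0.r1=1
P0.r0=0 P0.r1=2
P0.r0=2 P0.r1=0
P0.r0=2 P0.r1=1
P0.r0=2 P0.r1=2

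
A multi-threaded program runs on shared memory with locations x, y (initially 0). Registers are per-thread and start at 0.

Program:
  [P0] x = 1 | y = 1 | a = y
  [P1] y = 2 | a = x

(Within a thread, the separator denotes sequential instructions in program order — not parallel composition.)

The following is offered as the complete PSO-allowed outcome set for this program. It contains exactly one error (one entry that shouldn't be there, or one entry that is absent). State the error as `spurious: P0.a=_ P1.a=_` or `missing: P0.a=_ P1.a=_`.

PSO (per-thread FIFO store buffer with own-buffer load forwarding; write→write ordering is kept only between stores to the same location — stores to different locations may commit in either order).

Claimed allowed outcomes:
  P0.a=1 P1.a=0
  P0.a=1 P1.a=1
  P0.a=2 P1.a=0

outcome vector order: (P0.a,P1.a)
PSO (4): 1/0; 1/1; 2/0; 2/1
PSO∖claimed = {2/1}

missing: P0.a=2 P1.a=1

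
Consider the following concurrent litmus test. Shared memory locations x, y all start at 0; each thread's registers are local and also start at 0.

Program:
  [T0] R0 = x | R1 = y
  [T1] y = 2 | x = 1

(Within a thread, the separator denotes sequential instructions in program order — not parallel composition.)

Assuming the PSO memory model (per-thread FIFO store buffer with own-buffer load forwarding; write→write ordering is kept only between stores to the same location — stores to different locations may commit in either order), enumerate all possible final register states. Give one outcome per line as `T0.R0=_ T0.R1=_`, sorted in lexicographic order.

T0.R0=0 T0.R1=0
T0.R0=0 T0.R1=2
T0.R0=1 T0.R1=0
T0.R0=1 T0.R1=2

outcome vector order: (T0.R0,T0.R1)
|PSO outcomes| = 4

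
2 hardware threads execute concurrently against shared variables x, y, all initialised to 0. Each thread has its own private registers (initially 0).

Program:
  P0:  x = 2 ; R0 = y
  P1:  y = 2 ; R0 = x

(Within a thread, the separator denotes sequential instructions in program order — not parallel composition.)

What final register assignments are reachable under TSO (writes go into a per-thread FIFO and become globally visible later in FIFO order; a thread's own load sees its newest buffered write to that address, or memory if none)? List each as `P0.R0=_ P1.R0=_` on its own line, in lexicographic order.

P0.R0=0 P1.R0=0
P0.R0=0 P1.R0=2
P0.R0=2 P1.R0=0
P0.R0=2 P1.R0=2

outcome vector order: (P0.R0,P1.R0)
|TSO outcomes| = 4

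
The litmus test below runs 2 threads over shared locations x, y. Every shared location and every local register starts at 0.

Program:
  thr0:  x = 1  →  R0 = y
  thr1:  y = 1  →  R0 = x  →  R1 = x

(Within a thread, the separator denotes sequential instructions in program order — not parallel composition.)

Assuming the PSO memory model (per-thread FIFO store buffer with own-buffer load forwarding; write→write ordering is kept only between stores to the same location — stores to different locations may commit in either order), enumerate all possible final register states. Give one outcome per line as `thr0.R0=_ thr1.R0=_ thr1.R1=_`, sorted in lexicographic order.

outcome vector order: (thr0.R0,thr1.R0,thr1.R1)
|PSO outcomes| = 6

thr0.R0=0 thr1.R0=0 thr1.R1=0
thr0.R0=0 thr1.R0=0 thr1.R1=1
thr0.R0=0 thr1.R0=1 thr1.R1=1
thr0.R0=1 thr1.R0=0 thr1.R1=0
thr0.R0=1 thr1.R0=0 thr1.R1=1
thr0.R0=1 thr1.R0=1 thr1.R1=1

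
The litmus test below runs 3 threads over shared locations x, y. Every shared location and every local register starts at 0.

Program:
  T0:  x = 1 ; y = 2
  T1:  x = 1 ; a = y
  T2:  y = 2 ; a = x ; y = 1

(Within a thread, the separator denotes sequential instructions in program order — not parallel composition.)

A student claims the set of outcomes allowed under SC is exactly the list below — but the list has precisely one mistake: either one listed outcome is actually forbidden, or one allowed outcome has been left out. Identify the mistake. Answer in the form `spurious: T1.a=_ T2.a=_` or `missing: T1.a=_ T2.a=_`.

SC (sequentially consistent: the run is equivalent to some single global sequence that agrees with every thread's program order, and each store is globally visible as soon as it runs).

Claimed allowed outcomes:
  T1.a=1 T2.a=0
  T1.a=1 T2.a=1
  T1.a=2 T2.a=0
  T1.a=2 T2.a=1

outcome vector order: (T1.a,T2.a)
SC: 5 outcomes — {0/1 1/0 1/1 2/0 2/1}
SC∖claimed = {0/1}

missing: T1.a=0 T2.a=1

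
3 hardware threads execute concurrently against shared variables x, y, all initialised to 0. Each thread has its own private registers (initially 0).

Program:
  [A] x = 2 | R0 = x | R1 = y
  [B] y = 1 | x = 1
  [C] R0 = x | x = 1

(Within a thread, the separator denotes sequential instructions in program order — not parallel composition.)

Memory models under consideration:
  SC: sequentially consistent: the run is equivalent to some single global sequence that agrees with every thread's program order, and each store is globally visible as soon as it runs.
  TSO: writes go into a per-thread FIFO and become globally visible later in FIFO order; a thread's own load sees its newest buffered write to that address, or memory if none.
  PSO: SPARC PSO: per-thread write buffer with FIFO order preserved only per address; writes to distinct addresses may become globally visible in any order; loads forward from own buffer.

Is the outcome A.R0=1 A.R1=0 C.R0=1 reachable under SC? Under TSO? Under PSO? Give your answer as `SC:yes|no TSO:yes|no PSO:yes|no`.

SC:no TSO:no PSO:yes

outcome vector order: (A.R0,A.R1,C.R0)
under SC → (1,0,0), (1,0,2), (1,1,0), (1,1,1), (1,1,2), (2,0,0), (2,0,1), (2,0,2), (2,1,0), (2,1,1), (2,1,2)
under TSO → (1,0,0), (1,0,2), (1,1,0), (1,1,1), (1,1,2), (2,0,0), (2,0,1), (2,0,2), (2,1,0), (2,1,1), (2,1,2)
under PSO → (1,0,0), (1,0,1), (1,0,2), (1,1,0), (1,1,1), (1,1,2), (2,0,0), (2,0,1), (2,0,2), (2,1,0), (2,1,1), (2,1,2)
target (1,0,1) ∈ {PSO}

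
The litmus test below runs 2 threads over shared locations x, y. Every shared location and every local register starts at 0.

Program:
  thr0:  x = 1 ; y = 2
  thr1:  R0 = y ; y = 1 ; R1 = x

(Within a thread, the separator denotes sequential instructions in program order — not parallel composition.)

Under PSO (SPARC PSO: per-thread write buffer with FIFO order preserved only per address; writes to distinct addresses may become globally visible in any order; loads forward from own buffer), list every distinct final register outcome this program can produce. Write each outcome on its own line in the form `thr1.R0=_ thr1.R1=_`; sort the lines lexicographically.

outcome vector order: (thr1.R0,thr1.R1)
|PSO outcomes| = 4

thr1.R0=0 thr1.R1=0
thr1.R0=0 thr1.R1=1
thr1.R0=2 thr1.R1=0
thr1.R0=2 thr1.R1=1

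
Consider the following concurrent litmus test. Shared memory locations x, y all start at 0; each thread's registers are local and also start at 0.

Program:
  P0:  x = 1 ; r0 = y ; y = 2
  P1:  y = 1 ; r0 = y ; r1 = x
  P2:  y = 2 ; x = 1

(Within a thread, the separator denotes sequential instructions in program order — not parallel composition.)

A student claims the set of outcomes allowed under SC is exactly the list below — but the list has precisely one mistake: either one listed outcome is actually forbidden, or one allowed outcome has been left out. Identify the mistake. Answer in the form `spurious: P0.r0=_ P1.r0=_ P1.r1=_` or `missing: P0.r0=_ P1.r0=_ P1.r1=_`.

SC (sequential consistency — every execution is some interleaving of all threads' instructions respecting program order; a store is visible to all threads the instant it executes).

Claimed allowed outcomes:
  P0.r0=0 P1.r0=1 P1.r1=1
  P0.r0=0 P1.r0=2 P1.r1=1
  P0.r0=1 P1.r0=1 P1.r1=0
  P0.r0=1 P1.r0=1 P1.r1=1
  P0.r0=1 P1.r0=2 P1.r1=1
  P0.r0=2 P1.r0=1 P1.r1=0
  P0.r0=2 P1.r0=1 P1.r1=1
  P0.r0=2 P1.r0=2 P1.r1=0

missing: P0.r0=2 P1.r0=2 P1.r1=1

outcome vector order: (P0.r0,P1.r0,P1.r1)
SC: 9 outcomes — {0/1/1, 0/2/1, 1/1/0, 1/1/1, 1/2/1, 2/1/0, 2/1/1, 2/2/0, 2/2/1}
SC∖claimed = {2/2/1}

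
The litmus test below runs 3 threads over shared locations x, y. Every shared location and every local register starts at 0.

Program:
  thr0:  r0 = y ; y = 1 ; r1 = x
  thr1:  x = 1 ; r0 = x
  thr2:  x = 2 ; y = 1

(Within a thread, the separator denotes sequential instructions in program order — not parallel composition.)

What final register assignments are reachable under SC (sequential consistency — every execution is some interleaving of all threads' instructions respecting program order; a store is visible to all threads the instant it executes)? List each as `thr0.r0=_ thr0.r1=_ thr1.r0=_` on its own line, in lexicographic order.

thr0.r0=0 thr0.r1=0 thr1.r0=1
thr0.r0=0 thr0.r1=0 thr1.r0=2
thr0.r0=0 thr0.r1=1 thr1.r0=1
thr0.r0=0 thr0.r1=1 thr1.r0=2
thr0.r0=0 thr0.r1=2 thr1.r0=1
thr0.r0=0 thr0.r1=2 thr1.r0=2
thr0.r0=1 thr0.r1=1 thr1.r0=1
thr0.r0=1 thr0.r1=2 thr1.r0=1
thr0.r0=1 thr0.r1=2 thr1.r0=2

outcome vector order: (thr0.r0,thr0.r1,thr1.r0)
|SC outcomes| = 9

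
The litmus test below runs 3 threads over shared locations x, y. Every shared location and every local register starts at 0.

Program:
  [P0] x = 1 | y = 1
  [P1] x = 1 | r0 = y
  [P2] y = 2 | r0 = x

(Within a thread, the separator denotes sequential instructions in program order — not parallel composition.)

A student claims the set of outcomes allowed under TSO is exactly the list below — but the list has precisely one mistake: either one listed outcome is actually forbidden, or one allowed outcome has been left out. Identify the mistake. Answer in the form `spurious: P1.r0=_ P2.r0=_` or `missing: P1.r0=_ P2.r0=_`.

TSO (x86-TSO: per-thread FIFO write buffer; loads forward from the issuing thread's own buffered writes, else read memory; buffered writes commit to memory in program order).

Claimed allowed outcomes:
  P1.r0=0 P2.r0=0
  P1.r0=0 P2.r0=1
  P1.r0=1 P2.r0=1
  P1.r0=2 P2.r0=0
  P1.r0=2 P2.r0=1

outcome vector order: (P1.r0,P2.r0)
[TSO] allowed = {(0,0) (0,1) (1,0) (1,1) (2,0) (2,1)}
TSO∖claimed = {(1,0)}

missing: P1.r0=1 P2.r0=0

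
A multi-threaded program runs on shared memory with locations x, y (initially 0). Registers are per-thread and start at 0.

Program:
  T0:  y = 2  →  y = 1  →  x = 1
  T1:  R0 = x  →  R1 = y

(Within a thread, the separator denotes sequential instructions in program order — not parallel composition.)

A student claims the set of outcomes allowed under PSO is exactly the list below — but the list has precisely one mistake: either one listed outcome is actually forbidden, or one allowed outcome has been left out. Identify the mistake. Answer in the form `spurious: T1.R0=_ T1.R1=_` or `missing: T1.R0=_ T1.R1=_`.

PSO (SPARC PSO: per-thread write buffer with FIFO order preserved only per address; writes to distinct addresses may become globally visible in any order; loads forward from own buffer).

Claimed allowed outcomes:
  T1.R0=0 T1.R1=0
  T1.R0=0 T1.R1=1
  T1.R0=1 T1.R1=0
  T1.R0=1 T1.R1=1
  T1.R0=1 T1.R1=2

missing: T1.R0=0 T1.R1=2

outcome vector order: (T1.R0,T1.R1)
[PSO] allowed = {00, 01, 02, 10, 11, 12}
PSO∖claimed = {02}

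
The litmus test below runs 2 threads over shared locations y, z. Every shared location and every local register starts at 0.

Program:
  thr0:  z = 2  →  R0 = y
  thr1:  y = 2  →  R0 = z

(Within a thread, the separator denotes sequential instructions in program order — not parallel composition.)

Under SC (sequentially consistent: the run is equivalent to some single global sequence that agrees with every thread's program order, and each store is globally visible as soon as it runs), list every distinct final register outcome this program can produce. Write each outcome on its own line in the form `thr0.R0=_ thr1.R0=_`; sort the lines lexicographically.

outcome vector order: (thr0.R0,thr1.R0)
|SC outcomes| = 3

thr0.R0=0 thr1.R0=2
thr0.R0=2 thr1.R0=0
thr0.R0=2 thr1.R0=2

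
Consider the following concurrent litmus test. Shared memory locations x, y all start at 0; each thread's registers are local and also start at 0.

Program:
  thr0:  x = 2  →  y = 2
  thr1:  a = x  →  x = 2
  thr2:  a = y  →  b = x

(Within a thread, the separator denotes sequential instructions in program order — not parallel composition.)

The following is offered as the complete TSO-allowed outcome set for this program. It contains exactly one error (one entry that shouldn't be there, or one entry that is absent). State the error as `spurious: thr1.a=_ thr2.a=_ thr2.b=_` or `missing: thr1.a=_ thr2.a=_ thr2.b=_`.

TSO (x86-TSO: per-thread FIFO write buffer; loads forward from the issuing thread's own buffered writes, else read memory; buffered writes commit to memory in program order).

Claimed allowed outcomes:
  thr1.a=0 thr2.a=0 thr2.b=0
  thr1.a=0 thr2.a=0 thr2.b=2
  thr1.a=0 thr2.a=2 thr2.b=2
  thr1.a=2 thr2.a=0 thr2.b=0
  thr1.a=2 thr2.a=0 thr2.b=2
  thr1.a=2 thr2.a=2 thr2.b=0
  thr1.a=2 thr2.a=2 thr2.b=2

outcome vector order: (thr1.a,thr2.a,thr2.b)
TSO (6): 000, 002, 022, 200, 202, 222
claimed∖TSO = {220}

spurious: thr1.a=2 thr2.a=2 thr2.b=0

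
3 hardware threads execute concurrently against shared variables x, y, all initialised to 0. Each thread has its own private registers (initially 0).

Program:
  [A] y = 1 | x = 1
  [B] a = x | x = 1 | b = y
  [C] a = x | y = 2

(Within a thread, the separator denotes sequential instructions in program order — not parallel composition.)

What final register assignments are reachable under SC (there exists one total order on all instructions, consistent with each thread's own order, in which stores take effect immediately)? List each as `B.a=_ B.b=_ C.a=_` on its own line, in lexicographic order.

outcome vector order: (B.a,B.b,C.a)
|SC outcomes| = 10

B.a=0 B.b=0 C.a=0
B.a=0 B.b=0 C.a=1
B.a=0 B.b=1 C.a=0
B.a=0 B.b=1 C.a=1
B.a=0 B.b=2 C.a=0
B.a=0 B.b=2 C.a=1
B.a=1 B.b=1 C.a=0
B.a=1 B.b=1 C.a=1
B.a=1 B.b=2 C.a=0
B.a=1 B.b=2 C.a=1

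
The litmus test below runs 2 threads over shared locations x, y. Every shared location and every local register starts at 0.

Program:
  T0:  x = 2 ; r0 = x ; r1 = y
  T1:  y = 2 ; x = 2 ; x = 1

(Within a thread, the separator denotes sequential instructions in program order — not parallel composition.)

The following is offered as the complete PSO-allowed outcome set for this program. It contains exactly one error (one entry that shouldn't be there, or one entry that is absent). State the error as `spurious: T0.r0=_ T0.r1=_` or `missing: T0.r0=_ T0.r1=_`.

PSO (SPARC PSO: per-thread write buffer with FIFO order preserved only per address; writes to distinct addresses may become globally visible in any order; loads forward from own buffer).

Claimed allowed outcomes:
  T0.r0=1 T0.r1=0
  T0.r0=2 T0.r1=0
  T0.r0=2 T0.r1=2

missing: T0.r0=1 T0.r1=2

outcome vector order: (T0.r0,T0.r1)
PSO (4): <1 0>, <1 2>, <2 0>, <2 2>
PSO∖claimed = {<1 2>}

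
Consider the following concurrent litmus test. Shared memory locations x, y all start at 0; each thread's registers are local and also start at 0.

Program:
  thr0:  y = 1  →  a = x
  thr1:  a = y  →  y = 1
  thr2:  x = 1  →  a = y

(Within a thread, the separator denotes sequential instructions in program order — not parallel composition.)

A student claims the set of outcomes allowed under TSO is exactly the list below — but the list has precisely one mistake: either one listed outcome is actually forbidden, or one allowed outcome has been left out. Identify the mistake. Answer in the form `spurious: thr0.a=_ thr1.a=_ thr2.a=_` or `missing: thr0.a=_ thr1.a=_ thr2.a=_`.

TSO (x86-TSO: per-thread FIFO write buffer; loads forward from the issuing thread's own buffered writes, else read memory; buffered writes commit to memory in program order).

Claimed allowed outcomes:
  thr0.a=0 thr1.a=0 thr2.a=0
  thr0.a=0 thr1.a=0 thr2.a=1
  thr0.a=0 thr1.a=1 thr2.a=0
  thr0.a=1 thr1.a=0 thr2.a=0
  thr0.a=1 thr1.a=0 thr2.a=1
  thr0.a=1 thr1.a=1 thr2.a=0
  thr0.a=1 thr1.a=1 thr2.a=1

missing: thr0.a=0 thr1.a=1 thr2.a=1

outcome vector order: (thr0.a,thr1.a,thr2.a)
TSO: 8 outcomes — {000 001 010 011 100 101 110 111}
TSO∖claimed = {011}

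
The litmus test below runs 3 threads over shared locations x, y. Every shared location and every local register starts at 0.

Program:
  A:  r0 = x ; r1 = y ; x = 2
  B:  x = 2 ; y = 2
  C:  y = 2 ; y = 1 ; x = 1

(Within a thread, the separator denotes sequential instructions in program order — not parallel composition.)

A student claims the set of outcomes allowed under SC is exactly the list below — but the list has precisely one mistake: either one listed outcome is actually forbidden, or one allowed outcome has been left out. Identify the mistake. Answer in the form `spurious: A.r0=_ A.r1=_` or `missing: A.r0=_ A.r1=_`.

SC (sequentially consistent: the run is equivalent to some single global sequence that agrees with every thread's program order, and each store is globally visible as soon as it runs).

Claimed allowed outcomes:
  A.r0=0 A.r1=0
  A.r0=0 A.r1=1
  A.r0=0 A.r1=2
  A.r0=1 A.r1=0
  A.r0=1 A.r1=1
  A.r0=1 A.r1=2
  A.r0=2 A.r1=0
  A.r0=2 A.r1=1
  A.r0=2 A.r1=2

spurious: A.r0=1 A.r1=0

outcome vector order: (A.r0,A.r1)
SC (8): 00, 01, 02, 11, 12, 20, 21, 22
claimed∖SC = {10}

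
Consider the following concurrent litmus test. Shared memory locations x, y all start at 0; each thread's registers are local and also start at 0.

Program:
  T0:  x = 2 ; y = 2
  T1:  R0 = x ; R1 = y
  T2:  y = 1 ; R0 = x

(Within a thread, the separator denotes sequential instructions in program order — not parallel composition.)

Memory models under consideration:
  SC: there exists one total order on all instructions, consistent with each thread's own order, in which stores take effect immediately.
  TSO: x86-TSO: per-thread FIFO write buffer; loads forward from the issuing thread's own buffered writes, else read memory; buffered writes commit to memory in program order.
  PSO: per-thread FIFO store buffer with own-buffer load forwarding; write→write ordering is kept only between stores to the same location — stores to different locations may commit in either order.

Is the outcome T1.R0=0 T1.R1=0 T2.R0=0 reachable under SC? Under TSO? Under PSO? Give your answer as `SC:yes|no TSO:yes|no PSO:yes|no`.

outcome vector order: (T1.R0,T1.R1,T2.R0)
SC (11): (0,0,0); (0,0,2); (0,1,0); (0,1,2); (0,2,0); (0,2,2); (2,0,2); (2,1,0); (2,1,2); (2,2,0); (2,2,2)
TSO (12): (0,0,0); (0,0,2); (0,1,0); (0,1,2); (0,2,0); (0,2,2); (2,0,0); (2,0,2); (2,1,0); (2,1,2); (2,2,0); (2,2,2)
PSO (12): (0,0,0); (0,0,2); (0,1,0); (0,1,2); (0,2,0); (0,2,2); (2,0,0); (2,0,2); (2,1,0); (2,1,2); (2,2,0); (2,2,2)
target (0,0,0) ∈ {SC,TSO,PSO}

SC:yes TSO:yes PSO:yes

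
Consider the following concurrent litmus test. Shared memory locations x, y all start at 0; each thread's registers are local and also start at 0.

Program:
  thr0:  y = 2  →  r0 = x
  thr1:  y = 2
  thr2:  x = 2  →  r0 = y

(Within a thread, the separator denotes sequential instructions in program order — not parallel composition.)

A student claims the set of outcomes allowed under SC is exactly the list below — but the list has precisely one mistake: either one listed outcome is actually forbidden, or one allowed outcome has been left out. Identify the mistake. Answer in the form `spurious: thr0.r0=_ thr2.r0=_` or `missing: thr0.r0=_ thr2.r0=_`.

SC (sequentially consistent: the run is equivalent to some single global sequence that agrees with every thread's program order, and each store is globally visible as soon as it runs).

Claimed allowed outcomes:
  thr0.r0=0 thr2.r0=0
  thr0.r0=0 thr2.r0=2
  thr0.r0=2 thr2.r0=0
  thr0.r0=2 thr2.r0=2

outcome vector order: (thr0.r0,thr2.r0)
SC (3): (0,2), (2,0), (2,2)
claimed∖SC = {(0,0)}

spurious: thr0.r0=0 thr2.r0=0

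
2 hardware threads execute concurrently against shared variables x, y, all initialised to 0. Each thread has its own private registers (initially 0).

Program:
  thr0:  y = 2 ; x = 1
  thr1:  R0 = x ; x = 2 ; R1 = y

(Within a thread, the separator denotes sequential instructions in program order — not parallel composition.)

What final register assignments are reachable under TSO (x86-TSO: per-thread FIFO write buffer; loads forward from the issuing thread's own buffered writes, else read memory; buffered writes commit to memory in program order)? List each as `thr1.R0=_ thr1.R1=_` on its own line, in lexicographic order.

thr1.R0=0 thr1.R1=0
thr1.R0=0 thr1.R1=2
thr1.R0=1 thr1.R1=2

outcome vector order: (thr1.R0,thr1.R1)
|TSO outcomes| = 3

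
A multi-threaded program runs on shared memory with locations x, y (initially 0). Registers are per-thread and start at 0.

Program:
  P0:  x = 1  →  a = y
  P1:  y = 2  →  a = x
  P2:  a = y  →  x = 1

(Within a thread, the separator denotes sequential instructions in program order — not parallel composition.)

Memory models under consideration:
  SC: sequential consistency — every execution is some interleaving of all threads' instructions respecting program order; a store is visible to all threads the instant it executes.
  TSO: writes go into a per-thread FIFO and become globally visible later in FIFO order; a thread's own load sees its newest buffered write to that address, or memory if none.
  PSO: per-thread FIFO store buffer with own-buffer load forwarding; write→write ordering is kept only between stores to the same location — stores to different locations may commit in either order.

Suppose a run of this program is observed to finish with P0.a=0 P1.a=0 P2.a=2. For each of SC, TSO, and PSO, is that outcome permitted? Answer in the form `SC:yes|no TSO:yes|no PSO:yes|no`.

SC:no TSO:yes PSO:yes

outcome vector order: (P0.a,P1.a,P2.a)
SC: 6 outcomes — {(0,1,0); (0,1,2); (2,0,0); (2,0,2); (2,1,0); (2,1,2)}
TSO: 8 outcomes — {(0,0,0); (0,0,2); (0,1,0); (0,1,2); (2,0,0); (2,0,2); (2,1,0); (2,1,2)}
PSO: 8 outcomes — {(0,0,0); (0,0,2); (0,1,0); (0,1,2); (2,0,0); (2,0,2); (2,1,0); (2,1,2)}
target (0,0,2) ∈ {TSO,PSO}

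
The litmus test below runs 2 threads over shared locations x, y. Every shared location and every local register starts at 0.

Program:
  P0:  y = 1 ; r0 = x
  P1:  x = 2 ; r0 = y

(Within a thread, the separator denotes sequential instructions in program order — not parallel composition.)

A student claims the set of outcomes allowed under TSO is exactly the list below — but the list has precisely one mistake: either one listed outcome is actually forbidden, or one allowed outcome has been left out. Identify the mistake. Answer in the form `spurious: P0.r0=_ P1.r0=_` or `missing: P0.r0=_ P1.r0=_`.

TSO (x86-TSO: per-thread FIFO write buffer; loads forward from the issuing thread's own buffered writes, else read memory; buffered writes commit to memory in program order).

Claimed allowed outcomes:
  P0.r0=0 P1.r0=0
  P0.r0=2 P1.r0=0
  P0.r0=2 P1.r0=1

outcome vector order: (P0.r0,P1.r0)
[TSO] allowed = {(0,0); (0,1); (2,0); (2,1)}
TSO∖claimed = {(0,1)}

missing: P0.r0=0 P1.r0=1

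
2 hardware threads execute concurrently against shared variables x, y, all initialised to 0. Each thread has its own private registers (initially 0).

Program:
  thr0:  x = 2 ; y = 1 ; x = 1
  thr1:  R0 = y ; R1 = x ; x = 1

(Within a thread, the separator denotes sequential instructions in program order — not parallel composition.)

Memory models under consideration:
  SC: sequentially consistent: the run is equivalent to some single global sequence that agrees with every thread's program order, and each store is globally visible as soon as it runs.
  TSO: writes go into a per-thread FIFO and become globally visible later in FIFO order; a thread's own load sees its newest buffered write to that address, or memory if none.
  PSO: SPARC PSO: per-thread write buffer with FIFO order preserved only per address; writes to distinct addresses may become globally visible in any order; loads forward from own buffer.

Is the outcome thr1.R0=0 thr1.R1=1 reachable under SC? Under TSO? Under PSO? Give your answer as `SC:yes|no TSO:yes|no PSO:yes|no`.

outcome vector order: (thr1.R0,thr1.R1)
SC (5): <0 0>; <0 1>; <0 2>; <1 1>; <1 2>
TSO (5): <0 0>; <0 1>; <0 2>; <1 1>; <1 2>
PSO (6): <0 0>; <0 1>; <0 2>; <1 0>; <1 1>; <1 2>
target <0 1> ∈ {SC,TSO,PSO}

SC:yes TSO:yes PSO:yes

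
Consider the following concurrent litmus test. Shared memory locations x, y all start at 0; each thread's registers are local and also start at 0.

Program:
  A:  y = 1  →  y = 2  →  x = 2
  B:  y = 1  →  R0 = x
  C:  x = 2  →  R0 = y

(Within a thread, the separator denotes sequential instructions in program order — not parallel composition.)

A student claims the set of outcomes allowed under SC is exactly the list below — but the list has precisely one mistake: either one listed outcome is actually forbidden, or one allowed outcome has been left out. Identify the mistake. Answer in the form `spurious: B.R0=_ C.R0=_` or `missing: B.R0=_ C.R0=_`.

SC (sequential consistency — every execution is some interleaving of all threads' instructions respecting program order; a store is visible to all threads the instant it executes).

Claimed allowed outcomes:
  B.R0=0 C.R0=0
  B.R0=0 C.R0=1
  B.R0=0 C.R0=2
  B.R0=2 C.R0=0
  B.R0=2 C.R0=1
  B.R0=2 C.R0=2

outcome vector order: (B.R0,C.R0)
[SC] allowed = {0/1; 0/2; 2/0; 2/1; 2/2}
claimed∖SC = {0/0}

spurious: B.R0=0 C.R0=0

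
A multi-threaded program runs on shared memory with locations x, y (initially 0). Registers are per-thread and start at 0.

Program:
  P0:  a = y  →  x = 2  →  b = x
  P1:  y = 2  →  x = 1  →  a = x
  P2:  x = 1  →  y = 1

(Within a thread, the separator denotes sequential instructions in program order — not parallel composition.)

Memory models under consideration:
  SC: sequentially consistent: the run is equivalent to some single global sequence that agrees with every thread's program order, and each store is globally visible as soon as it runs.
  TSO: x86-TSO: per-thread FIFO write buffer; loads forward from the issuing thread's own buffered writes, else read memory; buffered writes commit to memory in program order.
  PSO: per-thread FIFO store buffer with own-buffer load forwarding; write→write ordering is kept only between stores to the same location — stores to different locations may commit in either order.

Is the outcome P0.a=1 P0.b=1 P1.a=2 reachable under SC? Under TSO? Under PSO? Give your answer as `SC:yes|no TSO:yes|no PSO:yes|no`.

outcome vector order: (P0.a,P0.b,P1.a)
SC (11): 011 012 021 022 111 121 122 211 212 221 222
TSO (11): 011 012 021 022 111 121 122 211 212 221 222
PSO (12): 011 012 021 022 111 112 121 122 211 212 221 222
target 112 ∈ {PSO}

SC:no TSO:no PSO:yes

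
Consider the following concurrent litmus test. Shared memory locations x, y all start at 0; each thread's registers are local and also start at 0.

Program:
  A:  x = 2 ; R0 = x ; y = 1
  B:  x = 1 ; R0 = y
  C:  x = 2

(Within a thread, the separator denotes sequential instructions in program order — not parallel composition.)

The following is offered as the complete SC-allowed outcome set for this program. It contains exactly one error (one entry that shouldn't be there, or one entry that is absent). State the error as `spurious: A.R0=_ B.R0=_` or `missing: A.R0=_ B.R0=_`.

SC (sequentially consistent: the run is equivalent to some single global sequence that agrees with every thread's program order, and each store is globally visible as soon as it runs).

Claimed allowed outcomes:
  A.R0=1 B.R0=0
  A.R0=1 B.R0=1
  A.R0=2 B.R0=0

outcome vector order: (A.R0,B.R0)
[SC] allowed = {<1 0>; <1 1>; <2 0>; <2 1>}
SC∖claimed = {<2 1>}

missing: A.R0=2 B.R0=1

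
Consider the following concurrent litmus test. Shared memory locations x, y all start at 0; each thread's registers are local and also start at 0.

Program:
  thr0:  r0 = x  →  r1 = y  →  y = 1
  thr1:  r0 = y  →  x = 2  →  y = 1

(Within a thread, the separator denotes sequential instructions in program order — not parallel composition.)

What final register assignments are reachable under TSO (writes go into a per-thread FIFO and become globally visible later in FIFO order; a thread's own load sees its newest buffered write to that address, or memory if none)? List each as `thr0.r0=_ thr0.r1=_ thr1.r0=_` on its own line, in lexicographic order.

outcome vector order: (thr0.r0,thr0.r1,thr1.r0)
|TSO outcomes| = 5

thr0.r0=0 thr0.r1=0 thr1.r0=0
thr0.r0=0 thr0.r1=0 thr1.r0=1
thr0.r0=0 thr0.r1=1 thr1.r0=0
thr0.r0=2 thr0.r1=0 thr1.r0=0
thr0.r0=2 thr0.r1=1 thr1.r0=0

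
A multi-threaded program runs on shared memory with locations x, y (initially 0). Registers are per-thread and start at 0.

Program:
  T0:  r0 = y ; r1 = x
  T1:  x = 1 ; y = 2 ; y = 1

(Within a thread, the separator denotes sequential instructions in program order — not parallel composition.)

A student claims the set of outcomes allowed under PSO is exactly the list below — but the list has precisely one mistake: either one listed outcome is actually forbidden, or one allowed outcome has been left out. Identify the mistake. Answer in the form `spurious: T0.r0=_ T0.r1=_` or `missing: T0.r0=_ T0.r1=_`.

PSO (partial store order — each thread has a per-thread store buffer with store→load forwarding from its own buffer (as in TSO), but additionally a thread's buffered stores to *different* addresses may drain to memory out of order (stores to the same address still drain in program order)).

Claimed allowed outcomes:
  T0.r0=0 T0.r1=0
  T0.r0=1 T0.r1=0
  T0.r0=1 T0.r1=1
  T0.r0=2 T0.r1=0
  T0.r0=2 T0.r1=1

outcome vector order: (T0.r0,T0.r1)
PSO: 6 outcomes — {00, 01, 10, 11, 20, 21}
PSO∖claimed = {01}

missing: T0.r0=0 T0.r1=1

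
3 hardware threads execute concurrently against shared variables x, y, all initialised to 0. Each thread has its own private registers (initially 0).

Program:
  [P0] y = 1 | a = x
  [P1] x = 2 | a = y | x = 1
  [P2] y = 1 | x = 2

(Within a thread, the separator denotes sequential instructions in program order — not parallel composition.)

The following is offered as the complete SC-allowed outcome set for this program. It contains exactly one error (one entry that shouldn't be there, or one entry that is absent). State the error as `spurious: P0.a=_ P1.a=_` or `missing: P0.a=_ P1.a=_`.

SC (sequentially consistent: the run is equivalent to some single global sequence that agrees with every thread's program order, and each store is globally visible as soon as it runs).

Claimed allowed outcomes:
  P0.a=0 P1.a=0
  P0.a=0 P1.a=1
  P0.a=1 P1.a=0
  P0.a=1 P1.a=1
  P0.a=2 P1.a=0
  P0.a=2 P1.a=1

outcome vector order: (P0.a,P1.a)
under SC → 0/1, 1/0, 1/1, 2/0, 2/1
claimed∖SC = {0/0}

spurious: P0.a=0 P1.a=0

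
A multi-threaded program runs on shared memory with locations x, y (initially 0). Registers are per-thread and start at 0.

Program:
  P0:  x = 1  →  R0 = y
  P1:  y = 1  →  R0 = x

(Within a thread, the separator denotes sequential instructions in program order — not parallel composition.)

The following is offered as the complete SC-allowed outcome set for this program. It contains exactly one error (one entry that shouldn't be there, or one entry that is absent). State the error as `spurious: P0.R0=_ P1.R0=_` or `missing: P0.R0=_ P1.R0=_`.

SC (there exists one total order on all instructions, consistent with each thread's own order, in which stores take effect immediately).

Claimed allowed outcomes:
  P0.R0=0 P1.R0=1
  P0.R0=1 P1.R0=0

missing: P0.R0=1 P1.R0=1

outcome vector order: (P0.R0,P1.R0)
under SC → 01; 10; 11
SC∖claimed = {11}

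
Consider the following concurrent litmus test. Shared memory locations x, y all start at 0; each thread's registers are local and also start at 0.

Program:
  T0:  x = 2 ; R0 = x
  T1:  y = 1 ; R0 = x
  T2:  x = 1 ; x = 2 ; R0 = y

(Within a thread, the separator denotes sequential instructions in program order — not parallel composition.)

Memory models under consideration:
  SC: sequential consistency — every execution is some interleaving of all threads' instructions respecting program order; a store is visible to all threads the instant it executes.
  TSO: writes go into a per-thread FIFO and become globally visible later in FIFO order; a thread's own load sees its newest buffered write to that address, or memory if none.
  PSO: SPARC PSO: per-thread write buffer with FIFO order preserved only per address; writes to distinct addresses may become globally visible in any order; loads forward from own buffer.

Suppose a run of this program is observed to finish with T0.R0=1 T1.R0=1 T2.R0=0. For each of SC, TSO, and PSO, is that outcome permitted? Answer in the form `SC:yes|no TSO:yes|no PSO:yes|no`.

outcome vector order: (T0.R0,T1.R0,T2.R0)
SC (8): 101 111 120 121 201 211 220 221
TSO (12): 100 101 110 111 120 121 200 201 210 211 220 221
PSO (12): 100 101 110 111 120 121 200 201 210 211 220 221
target 110 ∈ {TSO,PSO}

SC:no TSO:yes PSO:yes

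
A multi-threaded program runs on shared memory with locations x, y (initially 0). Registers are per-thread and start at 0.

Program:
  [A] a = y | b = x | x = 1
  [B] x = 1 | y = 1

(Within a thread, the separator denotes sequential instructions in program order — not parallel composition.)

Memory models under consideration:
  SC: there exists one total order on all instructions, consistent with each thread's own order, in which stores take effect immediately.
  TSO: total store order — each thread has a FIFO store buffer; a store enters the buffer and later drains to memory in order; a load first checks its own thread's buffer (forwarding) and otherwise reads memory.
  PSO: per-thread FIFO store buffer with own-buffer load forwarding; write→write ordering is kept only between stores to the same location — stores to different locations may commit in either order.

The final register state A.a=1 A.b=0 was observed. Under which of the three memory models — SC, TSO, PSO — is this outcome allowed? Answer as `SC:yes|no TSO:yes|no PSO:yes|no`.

SC:no TSO:no PSO:yes

outcome vector order: (A.a,A.b)
[SC] allowed = {<0 0> <0 1> <1 1>}
[TSO] allowed = {<0 0> <0 1> <1 1>}
[PSO] allowed = {<0 0> <0 1> <1 0> <1 1>}
target <1 0> ∈ {PSO}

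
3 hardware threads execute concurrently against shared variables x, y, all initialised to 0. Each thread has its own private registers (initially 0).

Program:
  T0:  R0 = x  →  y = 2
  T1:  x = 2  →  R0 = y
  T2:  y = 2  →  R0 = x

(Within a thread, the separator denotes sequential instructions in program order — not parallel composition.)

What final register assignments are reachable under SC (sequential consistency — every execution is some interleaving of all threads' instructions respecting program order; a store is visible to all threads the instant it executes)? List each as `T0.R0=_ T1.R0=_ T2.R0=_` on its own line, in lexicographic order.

T0.R0=0 T1.R0=0 T2.R0=2
T0.R0=0 T1.R0=2 T2.R0=0
T0.R0=0 T1.R0=2 T2.R0=2
T0.R0=2 T1.R0=0 T2.R0=2
T0.R0=2 T1.R0=2 T2.R0=0
T0.R0=2 T1.R0=2 T2.R0=2

outcome vector order: (T0.R0,T1.R0,T2.R0)
|SC outcomes| = 6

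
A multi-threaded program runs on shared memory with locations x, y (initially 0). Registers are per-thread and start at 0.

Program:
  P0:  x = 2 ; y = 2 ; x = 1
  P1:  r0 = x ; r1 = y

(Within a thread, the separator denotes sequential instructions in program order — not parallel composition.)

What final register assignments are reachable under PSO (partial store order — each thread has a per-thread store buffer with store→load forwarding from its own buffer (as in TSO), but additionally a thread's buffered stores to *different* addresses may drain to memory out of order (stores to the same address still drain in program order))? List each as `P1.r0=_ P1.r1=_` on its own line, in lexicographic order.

outcome vector order: (P1.r0,P1.r1)
|PSO outcomes| = 6

P1.r0=0 P1.r1=0
P1.r0=0 P1.r1=2
P1.r0=1 P1.r1=0
P1.r0=1 P1.r1=2
P1.r0=2 P1.r1=0
P1.r0=2 P1.r1=2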